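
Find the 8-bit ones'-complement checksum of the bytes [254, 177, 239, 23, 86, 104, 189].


Sum = 1072 mod 256 = 48
Complement = 207

207


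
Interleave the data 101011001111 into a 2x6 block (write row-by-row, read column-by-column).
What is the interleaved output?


Matrix:
  101011
  001111
Read columns: 100011011111

100011011111


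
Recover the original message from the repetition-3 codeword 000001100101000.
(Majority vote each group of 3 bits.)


Groups: 000, 001, 100, 101, 000
Majority votes: 00010

00010


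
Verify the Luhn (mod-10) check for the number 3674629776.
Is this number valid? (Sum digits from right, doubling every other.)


Luhn sum = 53
53 mod 10 = 3

Invalid (Luhn sum mod 10 = 3)


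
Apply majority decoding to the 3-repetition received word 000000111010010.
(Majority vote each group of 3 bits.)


Groups: 000, 000, 111, 010, 010
Majority votes: 00100

00100


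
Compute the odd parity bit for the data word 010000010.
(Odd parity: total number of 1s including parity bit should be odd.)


Number of 1s in data: 2
Parity bit: 1

1


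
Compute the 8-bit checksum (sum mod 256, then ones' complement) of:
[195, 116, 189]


Sum = 500 mod 256 = 244
Complement = 11

11


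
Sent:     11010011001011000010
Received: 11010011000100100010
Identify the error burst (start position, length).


XOR: 00000000001111100000

Burst at position 10, length 5


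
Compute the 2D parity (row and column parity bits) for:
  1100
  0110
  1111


Row parities: 000
Column parities: 0101

Row P: 000, Col P: 0101, Corner: 0


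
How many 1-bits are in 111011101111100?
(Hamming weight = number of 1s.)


Counting 1s in 111011101111100

11


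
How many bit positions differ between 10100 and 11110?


XOR: 01010
Count of 1s: 2

2


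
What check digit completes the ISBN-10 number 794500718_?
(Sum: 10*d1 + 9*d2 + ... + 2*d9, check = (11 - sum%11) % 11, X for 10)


Weighted sum: 265
265 mod 11 = 1

Check digit: X


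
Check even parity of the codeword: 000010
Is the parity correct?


Number of 1s: 1

No, parity error (1 ones)


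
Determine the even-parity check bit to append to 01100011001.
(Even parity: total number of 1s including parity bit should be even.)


Number of 1s in data: 5
Parity bit: 1

1


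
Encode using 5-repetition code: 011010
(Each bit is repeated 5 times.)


Each bit -> 5 copies

000001111111111000001111100000


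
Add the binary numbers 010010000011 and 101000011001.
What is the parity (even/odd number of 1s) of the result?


010010000011 = 1155
101000011001 = 2585
Sum = 3740 = 111010011100
1s count = 7

odd parity (7 ones in 111010011100)


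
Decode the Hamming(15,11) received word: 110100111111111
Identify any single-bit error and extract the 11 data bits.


Syndrome = 0: no error detected

Data: 00011111111 (no errors)


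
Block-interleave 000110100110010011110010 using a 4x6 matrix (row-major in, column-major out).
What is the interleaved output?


Matrix:
  000110
  100110
  010011
  110010
Read columns: 010100110000110011110010

010100110000110011110010


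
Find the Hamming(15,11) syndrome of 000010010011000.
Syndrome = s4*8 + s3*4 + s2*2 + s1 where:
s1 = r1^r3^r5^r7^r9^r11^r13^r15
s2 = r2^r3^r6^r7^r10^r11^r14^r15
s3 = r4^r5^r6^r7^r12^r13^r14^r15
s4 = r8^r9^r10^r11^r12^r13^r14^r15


s1=0, s2=1, s3=0, s4=1

Syndrome = 10 (error at position 10)


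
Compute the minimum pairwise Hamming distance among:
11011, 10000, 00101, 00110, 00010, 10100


Comparing all pairs, minimum distance: 1
Can detect 0 errors, correct 0 errors

1


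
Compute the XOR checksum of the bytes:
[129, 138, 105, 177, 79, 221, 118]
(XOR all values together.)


XOR chain: 129 ^ 138 ^ 105 ^ 177 ^ 79 ^ 221 ^ 118 = 55

55


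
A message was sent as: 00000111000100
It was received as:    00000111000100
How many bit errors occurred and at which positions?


XOR: 00000000000000

0 errors (received matches sent)


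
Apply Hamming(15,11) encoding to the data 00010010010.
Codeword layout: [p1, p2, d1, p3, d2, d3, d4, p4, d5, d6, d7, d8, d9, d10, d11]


Parity bits: p1=0, p2=1, p3=0, p4=0

010000100010010


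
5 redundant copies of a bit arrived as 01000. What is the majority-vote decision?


Ones: 1 out of 5
Threshold: 3

0 (1/5 voted 1)


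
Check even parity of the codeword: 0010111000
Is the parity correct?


Number of 1s: 4

Yes, parity is correct (4 ones)


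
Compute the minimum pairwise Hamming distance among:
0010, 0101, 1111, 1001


Comparing all pairs, minimum distance: 2
Can detect 1 errors, correct 0 errors

2


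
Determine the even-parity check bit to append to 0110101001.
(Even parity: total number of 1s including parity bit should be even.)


Number of 1s in data: 5
Parity bit: 1

1


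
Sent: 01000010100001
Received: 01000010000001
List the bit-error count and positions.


XOR: 00000000100000

1 error(s) at position(s): 8


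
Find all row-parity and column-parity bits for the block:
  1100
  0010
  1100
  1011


Row parities: 0101
Column parities: 1001

Row P: 0101, Col P: 1001, Corner: 0


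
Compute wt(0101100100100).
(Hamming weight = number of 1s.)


Counting 1s in 0101100100100

5


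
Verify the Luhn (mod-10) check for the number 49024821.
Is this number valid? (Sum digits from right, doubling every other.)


Luhn sum = 40
40 mod 10 = 0

Valid (Luhn sum mod 10 = 0)


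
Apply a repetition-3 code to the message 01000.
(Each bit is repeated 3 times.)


Each bit -> 3 copies

000111000000000


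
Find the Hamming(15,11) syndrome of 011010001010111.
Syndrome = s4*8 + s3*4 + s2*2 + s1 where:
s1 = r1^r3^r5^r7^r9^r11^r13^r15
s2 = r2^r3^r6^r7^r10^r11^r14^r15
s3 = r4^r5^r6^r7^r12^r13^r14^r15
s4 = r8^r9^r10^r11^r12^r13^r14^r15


s1=0, s2=1, s3=0, s4=1

Syndrome = 10 (error at position 10)


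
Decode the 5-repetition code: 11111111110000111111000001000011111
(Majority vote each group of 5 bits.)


Groups: 11111, 11111, 00001, 11111, 00000, 10000, 11111
Majority votes: 1101001

1101001


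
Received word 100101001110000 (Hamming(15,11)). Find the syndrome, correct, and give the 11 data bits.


Syndrome = 11: error at position 11

Data: 00101100000 (corrected bit 11)


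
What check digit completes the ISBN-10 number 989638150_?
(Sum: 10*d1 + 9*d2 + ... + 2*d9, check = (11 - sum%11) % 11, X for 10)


Weighted sum: 353
353 mod 11 = 1

Check digit: X


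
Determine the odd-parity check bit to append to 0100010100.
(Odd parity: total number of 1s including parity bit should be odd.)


Number of 1s in data: 3
Parity bit: 0

0


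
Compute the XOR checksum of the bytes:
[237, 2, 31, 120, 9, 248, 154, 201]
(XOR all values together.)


XOR chain: 237 ^ 2 ^ 31 ^ 120 ^ 9 ^ 248 ^ 154 ^ 201 = 42

42


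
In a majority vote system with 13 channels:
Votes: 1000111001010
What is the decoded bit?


Ones: 6 out of 13
Threshold: 7

0 (6/13 voted 1)


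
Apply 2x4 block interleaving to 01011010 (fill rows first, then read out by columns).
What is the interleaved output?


Matrix:
  0101
  1010
Read columns: 01100110

01100110


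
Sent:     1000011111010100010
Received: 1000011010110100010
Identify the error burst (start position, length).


XOR: 0000000101100000000

Burst at position 7, length 4


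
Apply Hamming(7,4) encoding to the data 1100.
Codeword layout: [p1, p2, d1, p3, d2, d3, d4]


Parity bits: p1=0, p2=1, p3=1

0111100


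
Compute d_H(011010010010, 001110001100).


XOR: 010100011110
Count of 1s: 6

6


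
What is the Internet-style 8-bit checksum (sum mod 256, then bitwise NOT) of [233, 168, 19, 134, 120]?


Sum = 674 mod 256 = 162
Complement = 93

93


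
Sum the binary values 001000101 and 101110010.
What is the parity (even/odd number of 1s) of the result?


001000101 = 69
101110010 = 370
Sum = 439 = 110110111
1s count = 7

odd parity (7 ones in 110110111)


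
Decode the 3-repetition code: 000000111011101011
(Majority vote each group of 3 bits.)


Groups: 000, 000, 111, 011, 101, 011
Majority votes: 001111

001111


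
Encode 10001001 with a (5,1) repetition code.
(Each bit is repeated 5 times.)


Each bit -> 5 copies

1111100000000000000011111000000000011111


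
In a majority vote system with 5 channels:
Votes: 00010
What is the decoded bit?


Ones: 1 out of 5
Threshold: 3

0 (1/5 voted 1)


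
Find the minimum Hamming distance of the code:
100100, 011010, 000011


Comparing all pairs, minimum distance: 3
Can detect 2 errors, correct 1 errors

3


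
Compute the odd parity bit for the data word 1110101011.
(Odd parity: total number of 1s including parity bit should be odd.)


Number of 1s in data: 7
Parity bit: 0

0


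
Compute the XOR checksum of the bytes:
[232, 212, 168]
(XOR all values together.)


XOR chain: 232 ^ 212 ^ 168 = 148

148


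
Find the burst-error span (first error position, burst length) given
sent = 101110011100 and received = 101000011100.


XOR: 000110000000

Burst at position 3, length 2


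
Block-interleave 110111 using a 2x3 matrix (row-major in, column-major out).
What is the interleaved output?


Matrix:
  110
  111
Read columns: 111101

111101


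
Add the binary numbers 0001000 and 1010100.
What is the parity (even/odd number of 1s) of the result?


0001000 = 8
1010100 = 84
Sum = 92 = 1011100
1s count = 4

even parity (4 ones in 1011100)


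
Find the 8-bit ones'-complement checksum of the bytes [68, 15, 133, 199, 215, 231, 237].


Sum = 1098 mod 256 = 74
Complement = 181

181


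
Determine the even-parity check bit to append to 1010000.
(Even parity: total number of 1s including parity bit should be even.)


Number of 1s in data: 2
Parity bit: 0

0


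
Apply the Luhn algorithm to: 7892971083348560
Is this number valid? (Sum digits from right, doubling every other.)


Luhn sum = 77
77 mod 10 = 7

Invalid (Luhn sum mod 10 = 7)


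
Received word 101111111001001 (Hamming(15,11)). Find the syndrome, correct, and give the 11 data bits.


Syndrome = 0: no error detected

Data: 11111001001 (no errors)


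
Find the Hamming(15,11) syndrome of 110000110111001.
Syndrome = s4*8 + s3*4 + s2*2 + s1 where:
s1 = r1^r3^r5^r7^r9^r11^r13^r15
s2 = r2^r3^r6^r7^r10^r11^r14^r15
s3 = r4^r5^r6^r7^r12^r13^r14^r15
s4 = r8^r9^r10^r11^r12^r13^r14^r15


s1=0, s2=1, s3=1, s4=1

Syndrome = 14 (error at position 14)


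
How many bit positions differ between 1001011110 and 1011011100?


XOR: 0010000010
Count of 1s: 2

2


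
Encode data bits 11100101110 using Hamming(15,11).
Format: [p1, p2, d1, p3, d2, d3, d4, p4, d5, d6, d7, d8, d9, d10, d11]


Parity bits: p1=1, p2=0, p3=1, p4=0

101111000101110


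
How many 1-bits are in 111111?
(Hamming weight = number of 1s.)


Counting 1s in 111111

6


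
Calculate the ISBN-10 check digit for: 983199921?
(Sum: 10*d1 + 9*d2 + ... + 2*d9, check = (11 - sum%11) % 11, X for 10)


Weighted sum: 336
336 mod 11 = 6

Check digit: 5


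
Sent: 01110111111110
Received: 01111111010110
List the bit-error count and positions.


XOR: 00001000101000

3 error(s) at position(s): 4, 8, 10


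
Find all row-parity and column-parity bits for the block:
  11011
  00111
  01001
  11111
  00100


Row parities: 01011
Column parities: 01110

Row P: 01011, Col P: 01110, Corner: 1


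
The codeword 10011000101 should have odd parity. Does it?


Number of 1s: 5

Yes, parity is correct (5 ones)


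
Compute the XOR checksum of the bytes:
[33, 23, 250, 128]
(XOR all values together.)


XOR chain: 33 ^ 23 ^ 250 ^ 128 = 76

76


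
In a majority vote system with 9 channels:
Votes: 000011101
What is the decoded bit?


Ones: 4 out of 9
Threshold: 5

0 (4/9 voted 1)


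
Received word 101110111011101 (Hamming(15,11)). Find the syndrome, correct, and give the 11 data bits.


Syndrome = 0: no error detected

Data: 11011011101 (no errors)


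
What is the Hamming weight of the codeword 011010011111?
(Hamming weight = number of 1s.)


Counting 1s in 011010011111

8


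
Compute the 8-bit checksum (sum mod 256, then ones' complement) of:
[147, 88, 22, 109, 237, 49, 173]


Sum = 825 mod 256 = 57
Complement = 198

198


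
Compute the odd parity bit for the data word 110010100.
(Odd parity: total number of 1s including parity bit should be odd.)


Number of 1s in data: 4
Parity bit: 1

1


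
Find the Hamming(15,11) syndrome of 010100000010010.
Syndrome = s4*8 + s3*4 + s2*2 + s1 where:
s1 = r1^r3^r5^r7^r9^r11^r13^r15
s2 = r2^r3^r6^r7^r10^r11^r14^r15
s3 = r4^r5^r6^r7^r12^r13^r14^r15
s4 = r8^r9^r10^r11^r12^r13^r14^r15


s1=1, s2=1, s3=0, s4=0

Syndrome = 3 (error at position 3)


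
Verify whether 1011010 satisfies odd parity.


Number of 1s: 4

No, parity error (4 ones)


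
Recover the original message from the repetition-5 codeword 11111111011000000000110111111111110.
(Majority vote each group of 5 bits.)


Groups: 11111, 11101, 10000, 00000, 11011, 11111, 11110
Majority votes: 1100111

1100111


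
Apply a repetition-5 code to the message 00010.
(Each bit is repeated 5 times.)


Each bit -> 5 copies

0000000000000001111100000


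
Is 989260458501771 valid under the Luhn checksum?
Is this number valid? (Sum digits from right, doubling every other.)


Luhn sum = 64
64 mod 10 = 4

Invalid (Luhn sum mod 10 = 4)


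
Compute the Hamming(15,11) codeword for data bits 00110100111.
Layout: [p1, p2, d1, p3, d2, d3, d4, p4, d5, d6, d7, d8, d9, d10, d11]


Parity bits: p1=1, p2=1, p3=1, p4=0

110101100100111


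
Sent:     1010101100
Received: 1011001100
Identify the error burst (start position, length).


XOR: 0001100000

Burst at position 3, length 2


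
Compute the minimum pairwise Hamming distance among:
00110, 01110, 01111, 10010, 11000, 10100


Comparing all pairs, minimum distance: 1
Can detect 0 errors, correct 0 errors

1


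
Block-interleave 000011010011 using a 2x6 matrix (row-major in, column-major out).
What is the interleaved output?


Matrix:
  000011
  010011
Read columns: 000100001111

000100001111


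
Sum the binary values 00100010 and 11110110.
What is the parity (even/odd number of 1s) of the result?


00100010 = 34
11110110 = 246
Sum = 280 = 100011000
1s count = 3

odd parity (3 ones in 100011000)


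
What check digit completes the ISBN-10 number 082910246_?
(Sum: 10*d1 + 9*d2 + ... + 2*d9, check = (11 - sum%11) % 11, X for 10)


Weighted sum: 189
189 mod 11 = 2

Check digit: 9


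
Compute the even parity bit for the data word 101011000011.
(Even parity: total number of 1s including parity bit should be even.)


Number of 1s in data: 6
Parity bit: 0

0


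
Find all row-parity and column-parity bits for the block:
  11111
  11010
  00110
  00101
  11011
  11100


Row parities: 110001
Column parities: 00001

Row P: 110001, Col P: 00001, Corner: 1


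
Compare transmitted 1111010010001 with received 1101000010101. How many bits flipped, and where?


XOR: 0010010000100

3 error(s) at position(s): 2, 5, 10


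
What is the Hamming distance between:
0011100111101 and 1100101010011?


XOR: 1111001101110
Count of 1s: 9

9


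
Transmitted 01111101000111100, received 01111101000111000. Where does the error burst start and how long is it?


XOR: 00000000000000100

Burst at position 14, length 1


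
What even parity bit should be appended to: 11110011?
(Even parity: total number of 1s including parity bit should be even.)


Number of 1s in data: 6
Parity bit: 0

0


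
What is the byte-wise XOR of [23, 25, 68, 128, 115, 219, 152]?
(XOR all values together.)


XOR chain: 23 ^ 25 ^ 68 ^ 128 ^ 115 ^ 219 ^ 152 = 250

250


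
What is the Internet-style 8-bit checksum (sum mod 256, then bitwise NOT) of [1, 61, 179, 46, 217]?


Sum = 504 mod 256 = 248
Complement = 7

7


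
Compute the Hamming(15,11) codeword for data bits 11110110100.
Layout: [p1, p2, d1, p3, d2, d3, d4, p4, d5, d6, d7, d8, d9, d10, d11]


Parity bits: p1=1, p2=1, p3=0, p4=1

111011110110100


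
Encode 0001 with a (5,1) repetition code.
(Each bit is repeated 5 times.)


Each bit -> 5 copies

00000000000000011111


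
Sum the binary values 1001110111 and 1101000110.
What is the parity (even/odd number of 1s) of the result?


1001110111 = 631
1101000110 = 838
Sum = 1469 = 10110111101
1s count = 8

even parity (8 ones in 10110111101)


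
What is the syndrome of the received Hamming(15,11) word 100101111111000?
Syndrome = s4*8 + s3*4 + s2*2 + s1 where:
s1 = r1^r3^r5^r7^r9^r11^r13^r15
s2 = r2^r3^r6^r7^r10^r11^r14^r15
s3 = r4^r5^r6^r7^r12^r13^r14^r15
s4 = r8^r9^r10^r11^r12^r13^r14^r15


s1=0, s2=0, s3=0, s4=1

Syndrome = 8 (error at position 8)


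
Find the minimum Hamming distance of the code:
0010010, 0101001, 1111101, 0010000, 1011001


Comparing all pairs, minimum distance: 1
Can detect 0 errors, correct 0 errors

1


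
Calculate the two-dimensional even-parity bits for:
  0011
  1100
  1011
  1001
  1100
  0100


Row parities: 001001
Column parities: 0101

Row P: 001001, Col P: 0101, Corner: 0


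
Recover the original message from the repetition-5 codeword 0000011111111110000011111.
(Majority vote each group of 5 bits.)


Groups: 00000, 11111, 11111, 00000, 11111
Majority votes: 01101

01101


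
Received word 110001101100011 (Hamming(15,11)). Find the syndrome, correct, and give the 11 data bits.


Syndrome = 0: no error detected

Data: 00111100011 (no errors)


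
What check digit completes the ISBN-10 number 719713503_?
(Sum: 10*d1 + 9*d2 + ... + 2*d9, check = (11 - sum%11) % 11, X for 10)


Weighted sum: 247
247 mod 11 = 5

Check digit: 6


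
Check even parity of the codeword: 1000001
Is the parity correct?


Number of 1s: 2

Yes, parity is correct (2 ones)


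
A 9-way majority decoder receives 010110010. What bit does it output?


Ones: 4 out of 9
Threshold: 5

0 (4/9 voted 1)


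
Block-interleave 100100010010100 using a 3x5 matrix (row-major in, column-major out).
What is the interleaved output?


Matrix:
  10010
  00100
  10100
Read columns: 101000011100000

101000011100000


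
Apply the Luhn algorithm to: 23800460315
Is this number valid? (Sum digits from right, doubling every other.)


Luhn sum = 40
40 mod 10 = 0

Valid (Luhn sum mod 10 = 0)


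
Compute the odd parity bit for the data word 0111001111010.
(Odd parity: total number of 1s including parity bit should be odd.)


Number of 1s in data: 8
Parity bit: 1

1


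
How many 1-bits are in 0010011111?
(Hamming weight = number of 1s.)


Counting 1s in 0010011111

6


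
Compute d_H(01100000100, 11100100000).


XOR: 10000100100
Count of 1s: 3

3


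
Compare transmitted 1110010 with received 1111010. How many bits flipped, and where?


XOR: 0001000

1 error(s) at position(s): 3


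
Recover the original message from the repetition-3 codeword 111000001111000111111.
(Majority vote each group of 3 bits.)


Groups: 111, 000, 001, 111, 000, 111, 111
Majority votes: 1001011

1001011


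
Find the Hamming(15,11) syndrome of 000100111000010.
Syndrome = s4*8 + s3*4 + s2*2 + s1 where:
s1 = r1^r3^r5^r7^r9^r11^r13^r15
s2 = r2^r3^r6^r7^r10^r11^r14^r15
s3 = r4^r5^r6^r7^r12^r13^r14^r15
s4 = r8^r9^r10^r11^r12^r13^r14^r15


s1=0, s2=0, s3=1, s4=1

Syndrome = 12 (error at position 12)


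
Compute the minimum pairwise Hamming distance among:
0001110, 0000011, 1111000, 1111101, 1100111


Comparing all pairs, minimum distance: 2
Can detect 1 errors, correct 0 errors

2


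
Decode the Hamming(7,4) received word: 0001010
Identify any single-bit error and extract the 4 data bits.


Syndrome = 2: error at position 2

Data: 0010 (corrected bit 2)


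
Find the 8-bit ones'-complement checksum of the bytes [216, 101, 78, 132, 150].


Sum = 677 mod 256 = 165
Complement = 90

90


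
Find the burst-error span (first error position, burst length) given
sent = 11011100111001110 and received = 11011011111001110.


XOR: 00000111000000000

Burst at position 5, length 3


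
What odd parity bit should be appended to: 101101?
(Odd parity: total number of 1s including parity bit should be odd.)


Number of 1s in data: 4
Parity bit: 1

1


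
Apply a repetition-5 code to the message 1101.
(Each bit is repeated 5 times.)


Each bit -> 5 copies

11111111110000011111


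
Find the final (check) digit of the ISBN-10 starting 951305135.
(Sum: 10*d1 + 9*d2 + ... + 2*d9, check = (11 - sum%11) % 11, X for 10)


Weighted sum: 212
212 mod 11 = 3

Check digit: 8


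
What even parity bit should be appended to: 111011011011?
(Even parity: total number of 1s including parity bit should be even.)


Number of 1s in data: 9
Parity bit: 1

1


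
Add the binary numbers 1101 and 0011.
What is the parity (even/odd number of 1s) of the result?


1101 = 13
0011 = 3
Sum = 16 = 10000
1s count = 1

odd parity (1 ones in 10000)


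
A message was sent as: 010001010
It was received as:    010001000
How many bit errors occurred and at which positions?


XOR: 000000010

1 error(s) at position(s): 7


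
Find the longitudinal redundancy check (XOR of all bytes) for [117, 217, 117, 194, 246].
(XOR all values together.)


XOR chain: 117 ^ 217 ^ 117 ^ 194 ^ 246 = 237

237


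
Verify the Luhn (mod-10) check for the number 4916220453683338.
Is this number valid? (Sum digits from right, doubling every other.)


Luhn sum = 73
73 mod 10 = 3

Invalid (Luhn sum mod 10 = 3)


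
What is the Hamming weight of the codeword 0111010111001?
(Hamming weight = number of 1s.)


Counting 1s in 0111010111001

8


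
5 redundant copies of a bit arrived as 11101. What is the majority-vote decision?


Ones: 4 out of 5
Threshold: 3

1 (4/5 voted 1)


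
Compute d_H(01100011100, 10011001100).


XOR: 11111010000
Count of 1s: 6

6


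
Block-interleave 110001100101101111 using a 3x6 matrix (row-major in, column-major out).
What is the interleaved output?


Matrix:
  110001
  100101
  101111
Read columns: 111100001011001111

111100001011001111


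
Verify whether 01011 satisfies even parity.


Number of 1s: 3

No, parity error (3 ones)


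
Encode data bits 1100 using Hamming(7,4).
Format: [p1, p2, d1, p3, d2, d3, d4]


Parity bits: p1=0, p2=1, p3=1

0111100


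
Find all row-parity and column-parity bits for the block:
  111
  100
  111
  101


Row parities: 1110
Column parities: 001

Row P: 1110, Col P: 001, Corner: 1


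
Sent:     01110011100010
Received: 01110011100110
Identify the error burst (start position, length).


XOR: 00000000000100

Burst at position 11, length 1


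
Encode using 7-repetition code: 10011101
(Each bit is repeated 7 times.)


Each bit -> 7 copies

11111110000000000000011111111111111111111100000001111111


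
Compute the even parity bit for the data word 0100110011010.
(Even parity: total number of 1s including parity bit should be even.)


Number of 1s in data: 6
Parity bit: 0

0


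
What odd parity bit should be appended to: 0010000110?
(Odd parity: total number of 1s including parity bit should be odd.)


Number of 1s in data: 3
Parity bit: 0

0


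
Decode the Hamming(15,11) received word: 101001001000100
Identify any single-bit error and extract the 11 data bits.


Syndrome = 0: no error detected

Data: 10101000100 (no errors)


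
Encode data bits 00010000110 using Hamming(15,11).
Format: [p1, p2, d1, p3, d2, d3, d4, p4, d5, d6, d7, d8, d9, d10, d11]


Parity bits: p1=0, p2=0, p3=1, p4=0

000100100000110


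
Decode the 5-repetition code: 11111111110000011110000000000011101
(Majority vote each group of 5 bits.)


Groups: 11111, 11111, 00000, 11110, 00000, 00000, 11101
Majority votes: 1101001

1101001


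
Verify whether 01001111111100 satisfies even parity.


Number of 1s: 9

No, parity error (9 ones)


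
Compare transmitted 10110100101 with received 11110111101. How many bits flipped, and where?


XOR: 01000011000

3 error(s) at position(s): 1, 6, 7


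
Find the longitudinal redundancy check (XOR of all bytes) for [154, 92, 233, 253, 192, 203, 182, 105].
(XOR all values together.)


XOR chain: 154 ^ 92 ^ 233 ^ 253 ^ 192 ^ 203 ^ 182 ^ 105 = 6

6


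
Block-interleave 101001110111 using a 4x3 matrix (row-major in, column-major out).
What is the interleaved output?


Matrix:
  101
  001
  110
  111
Read columns: 101100111101

101100111101


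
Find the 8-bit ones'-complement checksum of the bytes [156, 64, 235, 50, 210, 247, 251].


Sum = 1213 mod 256 = 189
Complement = 66

66


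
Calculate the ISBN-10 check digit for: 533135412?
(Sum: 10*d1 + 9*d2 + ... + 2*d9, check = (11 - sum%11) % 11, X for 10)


Weighted sum: 174
174 mod 11 = 9

Check digit: 2


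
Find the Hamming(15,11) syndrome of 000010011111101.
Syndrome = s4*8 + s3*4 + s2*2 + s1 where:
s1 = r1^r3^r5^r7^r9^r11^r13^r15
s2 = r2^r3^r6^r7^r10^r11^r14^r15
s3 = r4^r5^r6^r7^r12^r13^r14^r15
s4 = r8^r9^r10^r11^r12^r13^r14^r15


s1=1, s2=1, s3=0, s4=1

Syndrome = 11 (error at position 11)


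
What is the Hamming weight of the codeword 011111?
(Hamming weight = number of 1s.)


Counting 1s in 011111

5


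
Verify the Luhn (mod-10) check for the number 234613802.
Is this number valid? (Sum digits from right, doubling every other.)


Luhn sum = 32
32 mod 10 = 2

Invalid (Luhn sum mod 10 = 2)


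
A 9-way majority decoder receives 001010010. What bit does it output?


Ones: 3 out of 9
Threshold: 5

0 (3/9 voted 1)


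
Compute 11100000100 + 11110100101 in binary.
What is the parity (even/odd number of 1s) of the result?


11100000100 = 1796
11110100101 = 1957
Sum = 3753 = 111010101001
1s count = 7

odd parity (7 ones in 111010101001)


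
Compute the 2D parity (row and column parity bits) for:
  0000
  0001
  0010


Row parities: 011
Column parities: 0011

Row P: 011, Col P: 0011, Corner: 0


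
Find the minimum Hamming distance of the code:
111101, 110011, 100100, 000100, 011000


Comparing all pairs, minimum distance: 1
Can detect 0 errors, correct 0 errors

1


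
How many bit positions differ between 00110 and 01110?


XOR: 01000
Count of 1s: 1

1


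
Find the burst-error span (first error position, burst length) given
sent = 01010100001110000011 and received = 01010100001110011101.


XOR: 00000000000000011110

Burst at position 15, length 4


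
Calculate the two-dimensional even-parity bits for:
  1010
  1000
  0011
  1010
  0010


Row parities: 01001
Column parities: 1001

Row P: 01001, Col P: 1001, Corner: 0


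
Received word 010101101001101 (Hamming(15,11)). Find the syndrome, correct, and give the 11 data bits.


Syndrome = 0: no error detected

Data: 00111001101 (no errors)


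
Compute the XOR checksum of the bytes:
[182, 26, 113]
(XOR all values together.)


XOR chain: 182 ^ 26 ^ 113 = 221

221


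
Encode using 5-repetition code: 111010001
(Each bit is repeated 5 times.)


Each bit -> 5 copies

111111111111111000001111100000000000000011111


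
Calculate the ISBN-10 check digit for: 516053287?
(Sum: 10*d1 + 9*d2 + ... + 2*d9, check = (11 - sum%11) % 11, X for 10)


Weighted sum: 198
198 mod 11 = 0

Check digit: 0


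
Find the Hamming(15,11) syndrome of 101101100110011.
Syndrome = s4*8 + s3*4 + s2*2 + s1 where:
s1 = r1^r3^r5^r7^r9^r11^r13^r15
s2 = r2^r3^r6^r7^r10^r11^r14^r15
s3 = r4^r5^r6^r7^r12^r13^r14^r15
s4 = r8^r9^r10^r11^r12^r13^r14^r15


s1=1, s2=1, s3=1, s4=0

Syndrome = 7 (error at position 7)


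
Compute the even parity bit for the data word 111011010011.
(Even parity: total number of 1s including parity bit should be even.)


Number of 1s in data: 8
Parity bit: 0

0


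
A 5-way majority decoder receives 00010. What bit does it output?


Ones: 1 out of 5
Threshold: 3

0 (1/5 voted 1)


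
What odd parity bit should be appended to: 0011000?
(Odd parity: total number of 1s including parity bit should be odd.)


Number of 1s in data: 2
Parity bit: 1

1


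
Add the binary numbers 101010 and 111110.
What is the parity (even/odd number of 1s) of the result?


101010 = 42
111110 = 62
Sum = 104 = 1101000
1s count = 3

odd parity (3 ones in 1101000)


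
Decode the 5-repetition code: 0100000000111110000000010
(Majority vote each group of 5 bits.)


Groups: 01000, 00000, 11111, 00000, 00010
Majority votes: 00100

00100


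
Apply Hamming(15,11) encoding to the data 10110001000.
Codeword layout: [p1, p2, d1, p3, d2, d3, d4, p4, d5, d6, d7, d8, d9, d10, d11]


Parity bits: p1=0, p2=1, p3=1, p4=1

011101110001000


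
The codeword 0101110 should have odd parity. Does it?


Number of 1s: 4

No, parity error (4 ones)


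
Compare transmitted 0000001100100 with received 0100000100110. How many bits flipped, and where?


XOR: 0100001000010

3 error(s) at position(s): 1, 6, 11


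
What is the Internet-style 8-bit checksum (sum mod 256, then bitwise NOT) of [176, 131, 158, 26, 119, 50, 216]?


Sum = 876 mod 256 = 108
Complement = 147

147


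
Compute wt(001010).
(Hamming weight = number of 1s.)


Counting 1s in 001010

2


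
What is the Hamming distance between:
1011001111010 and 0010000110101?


XOR: 1001001001111
Count of 1s: 7

7


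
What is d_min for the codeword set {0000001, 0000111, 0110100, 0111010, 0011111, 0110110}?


Comparing all pairs, minimum distance: 1
Can detect 0 errors, correct 0 errors

1


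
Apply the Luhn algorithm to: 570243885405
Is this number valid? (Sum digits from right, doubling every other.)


Luhn sum = 46
46 mod 10 = 6

Invalid (Luhn sum mod 10 = 6)


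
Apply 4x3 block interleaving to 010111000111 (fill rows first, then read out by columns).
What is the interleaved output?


Matrix:
  010
  111
  000
  111
Read columns: 010111010101

010111010101


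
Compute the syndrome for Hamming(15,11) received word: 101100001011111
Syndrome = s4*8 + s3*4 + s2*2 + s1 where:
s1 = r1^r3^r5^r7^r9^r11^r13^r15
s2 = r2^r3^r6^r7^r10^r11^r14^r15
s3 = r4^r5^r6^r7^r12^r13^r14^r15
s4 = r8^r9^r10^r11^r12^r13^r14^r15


s1=0, s2=0, s3=1, s4=0

Syndrome = 4 (error at position 4)


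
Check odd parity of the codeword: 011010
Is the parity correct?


Number of 1s: 3

Yes, parity is correct (3 ones)


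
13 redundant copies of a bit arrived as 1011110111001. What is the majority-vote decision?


Ones: 9 out of 13
Threshold: 7

1 (9/13 voted 1)


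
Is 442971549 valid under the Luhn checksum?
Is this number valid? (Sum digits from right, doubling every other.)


Luhn sum = 54
54 mod 10 = 4

Invalid (Luhn sum mod 10 = 4)


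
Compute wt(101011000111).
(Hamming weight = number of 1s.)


Counting 1s in 101011000111

7


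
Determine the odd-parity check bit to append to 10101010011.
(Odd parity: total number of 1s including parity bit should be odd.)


Number of 1s in data: 6
Parity bit: 1

1


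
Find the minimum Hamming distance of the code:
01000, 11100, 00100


Comparing all pairs, minimum distance: 2
Can detect 1 errors, correct 0 errors

2


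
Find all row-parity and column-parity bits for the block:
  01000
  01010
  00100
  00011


Row parities: 1010
Column parities: 00101

Row P: 1010, Col P: 00101, Corner: 0


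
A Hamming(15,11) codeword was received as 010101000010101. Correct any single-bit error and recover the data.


Syndrome = 9: error at position 9

Data: 00101010101 (corrected bit 9)


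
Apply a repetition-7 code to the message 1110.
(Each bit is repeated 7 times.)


Each bit -> 7 copies

1111111111111111111110000000


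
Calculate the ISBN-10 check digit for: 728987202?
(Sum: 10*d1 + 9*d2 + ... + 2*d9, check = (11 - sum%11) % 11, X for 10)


Weighted sum: 310
310 mod 11 = 2

Check digit: 9


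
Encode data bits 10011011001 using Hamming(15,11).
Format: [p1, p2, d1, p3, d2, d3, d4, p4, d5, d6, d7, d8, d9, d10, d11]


Parity bits: p1=1, p2=0, p3=1, p4=0

101100101011001


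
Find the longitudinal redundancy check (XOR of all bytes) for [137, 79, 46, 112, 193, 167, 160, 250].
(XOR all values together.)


XOR chain: 137 ^ 79 ^ 46 ^ 112 ^ 193 ^ 167 ^ 160 ^ 250 = 164

164


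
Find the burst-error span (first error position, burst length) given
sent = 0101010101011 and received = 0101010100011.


XOR: 0000000001000

Burst at position 9, length 1


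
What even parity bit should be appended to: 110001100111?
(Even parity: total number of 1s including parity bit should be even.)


Number of 1s in data: 7
Parity bit: 1

1


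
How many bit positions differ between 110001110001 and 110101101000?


XOR: 000100011001
Count of 1s: 4

4


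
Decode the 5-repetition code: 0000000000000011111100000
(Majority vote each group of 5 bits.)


Groups: 00000, 00000, 00001, 11111, 00000
Majority votes: 00010

00010


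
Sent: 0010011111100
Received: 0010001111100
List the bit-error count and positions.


XOR: 0000010000000

1 error(s) at position(s): 5


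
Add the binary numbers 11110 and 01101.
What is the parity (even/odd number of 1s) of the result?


11110 = 30
01101 = 13
Sum = 43 = 101011
1s count = 4

even parity (4 ones in 101011)


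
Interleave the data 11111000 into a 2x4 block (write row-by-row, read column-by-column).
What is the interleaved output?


Matrix:
  1111
  1000
Read columns: 11101010

11101010


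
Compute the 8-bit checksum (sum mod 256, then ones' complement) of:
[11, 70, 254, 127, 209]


Sum = 671 mod 256 = 159
Complement = 96

96


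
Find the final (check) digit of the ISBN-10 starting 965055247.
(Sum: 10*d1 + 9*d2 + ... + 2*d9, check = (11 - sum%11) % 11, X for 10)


Weighted sum: 273
273 mod 11 = 9

Check digit: 2


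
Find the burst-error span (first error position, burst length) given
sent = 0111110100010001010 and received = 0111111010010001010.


XOR: 0000001110000000000

Burst at position 6, length 3


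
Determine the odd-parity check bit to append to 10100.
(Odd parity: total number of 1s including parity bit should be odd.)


Number of 1s in data: 2
Parity bit: 1

1


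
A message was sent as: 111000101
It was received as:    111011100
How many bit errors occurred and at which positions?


XOR: 000011001

3 error(s) at position(s): 4, 5, 8


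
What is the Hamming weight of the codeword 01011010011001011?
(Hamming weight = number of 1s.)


Counting 1s in 01011010011001011

9


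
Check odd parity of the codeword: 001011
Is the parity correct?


Number of 1s: 3

Yes, parity is correct (3 ones)


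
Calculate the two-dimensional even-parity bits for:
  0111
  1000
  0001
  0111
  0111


Row parities: 11111
Column parities: 1110

Row P: 11111, Col P: 1110, Corner: 1


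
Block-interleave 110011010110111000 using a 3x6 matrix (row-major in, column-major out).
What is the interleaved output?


Matrix:
  110011
  010110
  111000
Read columns: 101111001010110100

101111001010110100


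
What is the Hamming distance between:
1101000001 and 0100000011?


XOR: 1001000010
Count of 1s: 3

3


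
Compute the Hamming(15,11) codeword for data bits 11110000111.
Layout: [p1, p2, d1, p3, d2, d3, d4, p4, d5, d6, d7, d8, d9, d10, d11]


Parity bits: p1=1, p2=1, p3=0, p4=1

111011110000111


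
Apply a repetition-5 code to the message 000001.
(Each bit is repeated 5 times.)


Each bit -> 5 copies

000000000000000000000000011111


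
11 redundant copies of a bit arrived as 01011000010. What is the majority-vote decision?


Ones: 4 out of 11
Threshold: 6

0 (4/11 voted 1)


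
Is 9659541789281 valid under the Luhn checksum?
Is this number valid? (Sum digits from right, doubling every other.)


Luhn sum = 72
72 mod 10 = 2

Invalid (Luhn sum mod 10 = 2)


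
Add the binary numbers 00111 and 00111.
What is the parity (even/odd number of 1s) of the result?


00111 = 7
00111 = 7
Sum = 14 = 1110
1s count = 3

odd parity (3 ones in 1110)


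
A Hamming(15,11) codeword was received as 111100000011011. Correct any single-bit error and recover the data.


Syndrome = 2: error at position 2

Data: 10000011011 (corrected bit 2)


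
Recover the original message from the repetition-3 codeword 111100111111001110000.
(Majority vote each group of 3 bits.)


Groups: 111, 100, 111, 111, 001, 110, 000
Majority votes: 1011010

1011010


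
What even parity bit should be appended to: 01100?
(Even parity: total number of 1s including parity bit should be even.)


Number of 1s in data: 2
Parity bit: 0

0


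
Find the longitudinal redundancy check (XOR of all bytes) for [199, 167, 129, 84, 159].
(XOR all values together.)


XOR chain: 199 ^ 167 ^ 129 ^ 84 ^ 159 = 42

42


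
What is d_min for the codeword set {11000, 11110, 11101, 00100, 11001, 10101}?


Comparing all pairs, minimum distance: 1
Can detect 0 errors, correct 0 errors

1


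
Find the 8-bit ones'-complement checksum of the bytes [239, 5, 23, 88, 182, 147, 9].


Sum = 693 mod 256 = 181
Complement = 74

74


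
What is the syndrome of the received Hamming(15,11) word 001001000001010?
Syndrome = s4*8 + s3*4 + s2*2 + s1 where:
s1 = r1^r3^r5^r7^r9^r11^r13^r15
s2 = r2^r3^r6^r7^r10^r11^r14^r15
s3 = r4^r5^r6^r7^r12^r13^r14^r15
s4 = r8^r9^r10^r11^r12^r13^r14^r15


s1=1, s2=1, s3=1, s4=0

Syndrome = 7 (error at position 7)


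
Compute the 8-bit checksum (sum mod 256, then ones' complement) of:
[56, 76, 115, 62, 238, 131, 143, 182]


Sum = 1003 mod 256 = 235
Complement = 20

20


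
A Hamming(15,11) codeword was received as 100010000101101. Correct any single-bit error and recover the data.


Syndrome = 0: no error detected

Data: 01000101101 (no errors)


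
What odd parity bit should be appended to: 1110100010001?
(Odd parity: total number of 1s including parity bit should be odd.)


Number of 1s in data: 6
Parity bit: 1

1


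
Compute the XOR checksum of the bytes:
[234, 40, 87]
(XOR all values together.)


XOR chain: 234 ^ 40 ^ 87 = 149

149


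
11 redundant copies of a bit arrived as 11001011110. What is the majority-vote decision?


Ones: 7 out of 11
Threshold: 6

1 (7/11 voted 1)


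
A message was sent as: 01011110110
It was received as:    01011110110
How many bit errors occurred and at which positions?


XOR: 00000000000

0 errors (received matches sent)


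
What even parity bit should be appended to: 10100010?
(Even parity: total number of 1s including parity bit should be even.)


Number of 1s in data: 3
Parity bit: 1

1


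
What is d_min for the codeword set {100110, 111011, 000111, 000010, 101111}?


Comparing all pairs, minimum distance: 2
Can detect 1 errors, correct 0 errors

2


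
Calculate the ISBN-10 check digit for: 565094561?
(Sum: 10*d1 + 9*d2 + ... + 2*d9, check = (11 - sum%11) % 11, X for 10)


Weighted sum: 258
258 mod 11 = 5

Check digit: 6


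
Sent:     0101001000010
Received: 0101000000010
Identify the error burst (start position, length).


XOR: 0000001000000

Burst at position 6, length 1


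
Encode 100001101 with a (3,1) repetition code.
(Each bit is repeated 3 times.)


Each bit -> 3 copies

111000000000000111111000111


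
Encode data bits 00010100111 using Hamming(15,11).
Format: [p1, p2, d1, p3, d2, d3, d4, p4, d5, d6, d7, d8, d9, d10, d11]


Parity bits: p1=1, p2=0, p3=0, p4=0

100000100100111
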